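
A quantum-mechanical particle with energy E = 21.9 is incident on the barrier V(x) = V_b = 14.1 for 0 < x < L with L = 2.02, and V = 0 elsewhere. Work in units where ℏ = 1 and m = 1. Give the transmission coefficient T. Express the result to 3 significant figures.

T = 0.777

Above the barrier the interior wavenumber is k₂ = √(2m(E − V_b))/ℏ = 3.950, giving phase k₂L = 7.978.
T = [1 + V_b² sin²(k₂L) / (4E(E − V_b))]⁻¹ = 1/1.286 = 0.777.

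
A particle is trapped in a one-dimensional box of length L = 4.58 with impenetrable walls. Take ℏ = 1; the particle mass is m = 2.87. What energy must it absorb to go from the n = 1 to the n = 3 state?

E_n = n²π²ℏ²/(2mL²), so ΔE = (3² − 1²) π²ℏ²/(2mL²).
ΔE = 8 × π² / (2 × 2.87 × 4.58²) = 0.6558.

ΔE = 0.656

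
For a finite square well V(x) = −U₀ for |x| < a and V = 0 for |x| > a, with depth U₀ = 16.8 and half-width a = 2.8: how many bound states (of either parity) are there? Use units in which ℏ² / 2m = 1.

The dimensionless depth is z₀ = a√(2mU₀)/ℏ = 2.8 × √(16.80) = 11.48.
A new bound state (alternating even/odd) appears each time z₀ passes a multiple of π/2, so N = ⌊2z₀/π⌋ + 1 = ⌊7.306⌋ + 1 = 8.

N = 8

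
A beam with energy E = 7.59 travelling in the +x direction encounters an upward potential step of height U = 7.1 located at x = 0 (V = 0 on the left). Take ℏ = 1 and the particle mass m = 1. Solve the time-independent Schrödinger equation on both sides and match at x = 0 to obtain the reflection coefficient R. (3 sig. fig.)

R = 0.354

The wavenumbers are k₁ = √(2mE)/ℏ = 3.896 on the left and k₂ = √(2m(E − U))/ℏ = 0.9899 on the right.
Continuity of ψ and ψ′ at the step yields the reflection amplitude r = (k₁ − k₂)/(k₁ + k₂) = 0.5948; thus R = |r|² = 0.3538, T = 0.6462.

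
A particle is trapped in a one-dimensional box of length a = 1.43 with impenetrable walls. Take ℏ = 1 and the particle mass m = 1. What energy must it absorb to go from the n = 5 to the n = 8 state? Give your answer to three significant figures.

E_n = n²π²ℏ²/(2ma²), so ΔE = (8² − 5²) π²ℏ²/(2ma²).
ΔE = 39 × π² / (2 × 1 × 1.43²) = 94.12.

ΔE = 94.1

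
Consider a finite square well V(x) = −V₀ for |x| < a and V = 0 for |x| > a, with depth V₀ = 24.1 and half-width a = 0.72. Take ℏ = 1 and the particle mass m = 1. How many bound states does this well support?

N = 4

The dimensionless depth is z₀ = a√(2mV₀)/ℏ = 0.72 × √(48.20) = 4.999.
A new bound state (alternating even/odd) appears each time z₀ passes a multiple of π/2, so N = ⌊2z₀/π⌋ + 1 = ⌊3.182⌋ + 1 = 4.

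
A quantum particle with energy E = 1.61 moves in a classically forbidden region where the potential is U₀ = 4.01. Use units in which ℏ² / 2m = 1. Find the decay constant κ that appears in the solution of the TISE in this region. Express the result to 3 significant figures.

κ = 1.55

Since E < U₀ the TISE in this region is ψ'' = κ²ψ with κ = √(2m(U₀ − E))/ℏ.
κ = √(2 × 0.5 × 2.4) = 1.549.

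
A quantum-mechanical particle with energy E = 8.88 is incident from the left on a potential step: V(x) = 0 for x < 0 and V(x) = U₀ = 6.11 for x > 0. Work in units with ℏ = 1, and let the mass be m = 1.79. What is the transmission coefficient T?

The wavenumbers are k₁ = √(2mE)/ℏ = 5.638 on the left and k₂ = √(2m(E − U₀))/ℏ = 3.149 on the right.
Continuity of ψ and ψ′ at the step yields the reflection amplitude r = (k₁ − k₂)/(k₁ + k₂) = 0.2833; thus R = |r|² = 0.08024, T = 0.9198.

T = 0.920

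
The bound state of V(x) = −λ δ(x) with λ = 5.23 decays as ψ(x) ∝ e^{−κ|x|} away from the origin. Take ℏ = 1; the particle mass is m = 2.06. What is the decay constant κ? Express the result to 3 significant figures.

κ = 10.8

Integrate −(ℏ²/2m)ψ'' − λδ(x)ψ = Eψ from −ε to +ε: the ψ'' term gives ψ'(0⁺) − ψ'(0⁻) and the δ term gives −(2mλ/ℏ²)ψ(0).
With ψ ∝ e^{−κ|x|} this yields −2κ = −2mλ/ℏ², so κ = mλ/ℏ² = 10.77.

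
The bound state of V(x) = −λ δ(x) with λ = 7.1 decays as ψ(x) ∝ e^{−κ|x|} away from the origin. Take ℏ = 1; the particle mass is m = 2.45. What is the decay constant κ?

Integrate −(ℏ²/2m)ψ'' − λδ(x)ψ = Eψ from −ε to +ε: the ψ'' term gives ψ'(0⁺) − ψ'(0⁻) and the δ term gives −(2mλ/ℏ²)ψ(0).
With ψ ∝ e^{−κ|x|} this yields −2κ = −2mλ/ℏ², so κ = mλ/ℏ² = 17.40.

κ = 17.4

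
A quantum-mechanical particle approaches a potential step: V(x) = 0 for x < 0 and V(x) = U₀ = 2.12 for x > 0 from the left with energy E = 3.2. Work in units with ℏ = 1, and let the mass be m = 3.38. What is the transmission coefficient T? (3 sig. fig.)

T = 0.930

On each side the TISE gives plane waves with k = √(2m(E − V))/ℏ: k₁ = √(2·3.38·3.2) = 4.651, k₂ = √(2·3.38·1.08) = 2.702.
Continuity of ψ and ψ′ at the step yields the reflection amplitude r = (k₁ − k₂)/(k₁ + k₂) = 0.2651; thus R = |r|² = 0.07026, T = 0.9297.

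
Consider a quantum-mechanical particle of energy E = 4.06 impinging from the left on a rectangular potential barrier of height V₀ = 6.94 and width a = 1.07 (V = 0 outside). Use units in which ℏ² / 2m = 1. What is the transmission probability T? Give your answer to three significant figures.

E < V₀: inside the barrier ψ ∝ e^{±κx} with κ = √(2m(V₀ − E))/ℏ = 1.697.
κa = 1.816, sinh(κa) = 2.992.
The exact tunnelling result is T⁻¹ = 1 + V₀² sinh²(κa) / [4E(V₀ − E)] = 10.22, so T = 0.0979.

T = 0.0979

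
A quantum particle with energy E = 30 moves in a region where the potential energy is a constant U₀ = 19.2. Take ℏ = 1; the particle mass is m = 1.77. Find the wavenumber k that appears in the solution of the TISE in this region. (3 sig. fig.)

With E > U₀ the solution is oscillatory, ψ ∝ e^{±ikx} with k = √(2m(E − U₀))/ℏ.
k = √(2 × 1.77 × 10.8) = 6.183.

k = 6.18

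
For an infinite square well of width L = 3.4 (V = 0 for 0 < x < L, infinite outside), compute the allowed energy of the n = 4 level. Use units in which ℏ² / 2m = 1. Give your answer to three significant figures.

The infinite-well eigenfunctions ψ_n = √(2/L) sin(nπx/L) vanish at both walls, giving E_n = n²π²ℏ²/(2mL²).
E_4 = 4² × π² / (2 × 0.5 × 3.4²) = 13.66.

E = 13.7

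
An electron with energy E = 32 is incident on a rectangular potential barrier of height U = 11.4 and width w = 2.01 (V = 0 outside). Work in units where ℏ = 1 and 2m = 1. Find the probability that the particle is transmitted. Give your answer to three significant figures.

E > U: inside the barrier k₂ = √(2m(E − U))/ℏ = 4.539, k₂w = 9.123.
Matching at both interfaces gives T⁻¹ = 1 + U² sin²(k₂w) / [4E(E − U)] = 1.004, hence T = 0.996.

T = 0.996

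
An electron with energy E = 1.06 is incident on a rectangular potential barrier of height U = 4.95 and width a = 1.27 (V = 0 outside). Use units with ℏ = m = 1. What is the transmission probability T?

E < U: inside the barrier ψ ∝ e^{±κx} with κ = √(2m(U − E))/ℏ = 2.789.
κa = 3.542, sinh(κa) = 17.26.
The exact tunnelling result is T⁻¹ = 1 + U² sinh²(κa) / [4E(U − E)] = 443.6, so T = 0.00225.

T = 0.00225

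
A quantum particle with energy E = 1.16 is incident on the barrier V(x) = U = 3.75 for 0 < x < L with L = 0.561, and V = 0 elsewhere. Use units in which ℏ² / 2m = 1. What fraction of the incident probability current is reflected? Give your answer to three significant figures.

E < U: inside the barrier ψ ∝ e^{±κx} with κ = √(2m(U − E))/ℏ = 1.609.
κL = 0.9028, sinh(κL) = 1.031.
Matching ψ, ψ′ at both faces gives T = [1 + U² sinh²(κL) / (4E(U − E))]⁻¹ = 1/2.243 = 0.446.
R = 1 − T = 0.554.

R = 0.554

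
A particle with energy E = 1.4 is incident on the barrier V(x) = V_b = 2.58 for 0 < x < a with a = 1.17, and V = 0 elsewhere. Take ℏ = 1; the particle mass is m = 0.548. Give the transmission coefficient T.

E < V_b: inside the barrier ψ ∝ e^{±κx} with κ = √(2m(V_b − E))/ℏ = 1.137.
κa = 1.331, sinh(κa) = 1.759.
Matching ψ, ψ′ at both faces gives T = [1 + V_b² sinh²(κa) / (4E(V_b − E))]⁻¹ = 1/4.118 = 0.243.

T = 0.243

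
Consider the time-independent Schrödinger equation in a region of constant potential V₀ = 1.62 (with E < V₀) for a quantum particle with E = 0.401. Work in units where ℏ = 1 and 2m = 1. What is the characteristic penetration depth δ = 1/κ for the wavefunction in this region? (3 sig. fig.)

δ = 0.906

Since E < V₀ the TISE in this region is ψ'' = κ²ψ with κ = √(2m(V₀ − E))/ℏ.
κ = √(2 × 0.5 × 1.219) = 1.104. The penetration depth is δ = 1/κ = 0.906.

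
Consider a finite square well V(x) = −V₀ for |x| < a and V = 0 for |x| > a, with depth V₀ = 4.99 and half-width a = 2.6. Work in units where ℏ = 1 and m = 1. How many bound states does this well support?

N = 6

The dimensionless depth is z₀ = a√(2mV₀)/ℏ = 2.6 × √(9.980) = 8.214.
A new bound state (alternating even/odd) appears each time z₀ passes a multiple of π/2, so N = ⌊2z₀/π⌋ + 1 = ⌊5.229⌋ + 1 = 6.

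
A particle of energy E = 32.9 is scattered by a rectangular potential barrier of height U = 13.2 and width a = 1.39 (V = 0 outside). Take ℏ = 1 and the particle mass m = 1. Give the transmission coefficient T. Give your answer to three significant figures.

Above the barrier the interior wavenumber is k₂ = √(2m(E − U))/ℏ = 6.277, giving phase k₂a = 8.725.
Matching at both interfaces gives T⁻¹ = 1 + U² sin²(k₂a) / [4E(E − U)] = 1.028, hence T = 0.973.

T = 0.973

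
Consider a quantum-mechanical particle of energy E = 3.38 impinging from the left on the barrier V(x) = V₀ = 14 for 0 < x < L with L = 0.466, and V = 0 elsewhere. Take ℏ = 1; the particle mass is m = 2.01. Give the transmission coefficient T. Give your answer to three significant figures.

E < V₀: inside the barrier ψ ∝ e^{±κx} with κ = √(2m(V₀ − E))/ℏ = 6.534.
κL = 3.045, sinh(κL) = 10.48.
Matching ψ, ψ′ at both faces gives T = [1 + V₀² sinh²(κL) / (4E(V₀ − E))]⁻¹ = 1/150.9 = 0.00663.

T = 0.00663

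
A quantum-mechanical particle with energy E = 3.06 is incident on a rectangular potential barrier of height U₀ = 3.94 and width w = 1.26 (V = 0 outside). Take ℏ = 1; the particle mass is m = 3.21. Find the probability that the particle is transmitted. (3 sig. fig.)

T = 0.00694

E < U₀: inside the barrier ψ ∝ e^{±κx} with κ = √(2m(U₀ − E))/ℏ = 2.377.
κw = 2.995, sinh(κw) = 9.966.
The exact tunnelling result is T⁻¹ = 1 + U₀² sinh²(κw) / [4E(U₀ − E)] = 144.2, so T = 0.00694.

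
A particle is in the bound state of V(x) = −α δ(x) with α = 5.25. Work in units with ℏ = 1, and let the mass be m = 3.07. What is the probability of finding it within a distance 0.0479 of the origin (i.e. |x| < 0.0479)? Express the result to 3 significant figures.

The normalised bound state is ψ = √κ e^{−κ|x|} with κ = mα/ℏ² = 16.12.
P(|x| < d) = ∫_{−d}^{d} κ e^{−2κ|x|} dx = 1 − e^{−2κd} = 1 − e^{−1.544} = 0.7865.

P = 0.786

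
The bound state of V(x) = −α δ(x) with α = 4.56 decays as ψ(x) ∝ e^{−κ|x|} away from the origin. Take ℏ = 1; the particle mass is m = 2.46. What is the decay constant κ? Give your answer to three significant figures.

κ = 11.2

Integrate −(ℏ²/2m)ψ'' − αδ(x)ψ = Eψ from −ε to +ε: the ψ'' term gives ψ'(0⁺) − ψ'(0⁻) and the δ term gives −(2mα/ℏ²)ψ(0).
With ψ ∝ e^{−κ|x|} this yields −2κ = −2mα/ℏ², so κ = mα/ℏ² = 11.22.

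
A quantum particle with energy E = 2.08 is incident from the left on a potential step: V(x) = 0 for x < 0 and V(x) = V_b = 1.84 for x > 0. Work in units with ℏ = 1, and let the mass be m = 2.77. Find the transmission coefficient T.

The wavenumbers are k₁ = √(2mE)/ℏ = 3.395 on the left and k₂ = √(2m(E − V_b))/ℏ = 1.153 on the right.
Continuity of ψ and ψ′ at the step yields the reflection amplitude r = (k₁ − k₂)/(k₁ + k₂) = 0.4929; thus R = |r|² = 0.2429, T = 0.7571.

T = 0.757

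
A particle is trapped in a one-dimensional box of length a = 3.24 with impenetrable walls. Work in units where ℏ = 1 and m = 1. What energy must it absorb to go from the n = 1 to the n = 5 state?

ΔE = 11.3

E_n = n²π²ℏ²/(2ma²), so ΔE = (5² − 1²) π²ℏ²/(2ma²).
ΔE = 24 × π² / (2 × 1 × 3.24²) = 11.28.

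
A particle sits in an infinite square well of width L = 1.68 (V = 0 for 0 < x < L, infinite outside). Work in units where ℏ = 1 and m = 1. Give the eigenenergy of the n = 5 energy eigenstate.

E = 43.7

The infinite-well eigenfunctions ψ_n = √(2/L) sin(nπx/L) vanish at both walls, giving E_n = n²π²ℏ²/(2mL²).
E_5 = 5² × π² / (2 × 1 × 1.68²) = 43.71.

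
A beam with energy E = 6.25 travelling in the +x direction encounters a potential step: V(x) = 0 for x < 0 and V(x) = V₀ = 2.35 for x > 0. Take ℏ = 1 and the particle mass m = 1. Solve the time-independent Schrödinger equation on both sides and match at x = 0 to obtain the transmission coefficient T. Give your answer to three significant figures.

T = 0.986

On each side the TISE gives plane waves with k = √(2m(E − V))/ℏ: k₁ = √(2·1·6.25) = 3.536, k₂ = √(2·1·3.9) = 2.793.
Continuity of ψ and ψ′ at the step yields the reflection amplitude r = (k₁ − k₂)/(k₁ + k₂) = 0.1174; thus R = |r|² = 0.01377, T = 0.9862.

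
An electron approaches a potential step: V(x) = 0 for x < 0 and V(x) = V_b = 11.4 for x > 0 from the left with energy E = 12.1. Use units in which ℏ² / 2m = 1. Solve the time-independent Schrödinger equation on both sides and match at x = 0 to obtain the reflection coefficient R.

The wavenumbers are k₁ = √(2mE)/ℏ = 3.479 on the left and k₂ = √(2m(E − V_b))/ℏ = 0.8367 on the right.
Continuity of ψ and ψ′ at the step yields the reflection amplitude r = (k₁ − k₂)/(k₁ + k₂) = 0.6122; thus R = |r|² = 0.3748, T = 0.6252.

R = 0.375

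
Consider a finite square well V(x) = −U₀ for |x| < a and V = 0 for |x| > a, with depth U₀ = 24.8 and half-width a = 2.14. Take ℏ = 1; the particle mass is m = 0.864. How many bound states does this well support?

The dimensionless depth is z₀ = a√(2mU₀)/ℏ = 2.14 × √(42.85) = 14.01.
The even/odd transcendental equations gain one root per π/2 in z₀, giving N = 1 + ⌊2z₀/π⌋ = 1 + ⌊8.918⌋ = 9.

N = 9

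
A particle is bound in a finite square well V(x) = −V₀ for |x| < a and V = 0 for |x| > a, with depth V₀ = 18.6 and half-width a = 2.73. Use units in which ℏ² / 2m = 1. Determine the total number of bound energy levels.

The dimensionless depth is z₀ = a√(2mV₀)/ℏ = 2.73 × √(18.60) = 11.77.
The even/odd transcendental equations gain one root per π/2 in z₀, giving N = 1 + ⌊2z₀/π⌋ = 1 + ⌊7.495⌋ = 8.

N = 8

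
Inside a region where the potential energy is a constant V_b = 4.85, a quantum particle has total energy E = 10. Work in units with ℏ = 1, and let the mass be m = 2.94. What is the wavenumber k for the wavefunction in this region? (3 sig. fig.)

With E > V_b the solution is oscillatory, ψ ∝ e^{±ikx} with k = √(2m(E − V_b))/ℏ.
k = √(2 × 2.94 × 5.15) = 5.503.

k = 5.50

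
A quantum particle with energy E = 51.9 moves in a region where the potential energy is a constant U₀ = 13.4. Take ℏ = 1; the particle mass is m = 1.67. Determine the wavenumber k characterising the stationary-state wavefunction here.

With E > U₀ the solution is oscillatory, ψ ∝ e^{±ikx} with k = √(2m(E − U₀))/ℏ.
k = √(2 × 1.67 × 38.5) = 11.34.

k = 11.3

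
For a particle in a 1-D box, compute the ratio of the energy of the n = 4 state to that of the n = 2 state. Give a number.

4

Since E_n ∝ n², the ratio is (4/2)² = 4.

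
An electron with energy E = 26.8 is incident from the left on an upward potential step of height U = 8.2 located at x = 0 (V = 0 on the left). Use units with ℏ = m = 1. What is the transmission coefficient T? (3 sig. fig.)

The wavenumbers are k₁ = √(2mE)/ℏ = 7.321 on the left and k₂ = √(2m(E − U))/ℏ = 6.099 on the right.
Continuity of ψ and ψ′ at the step yields the reflection amplitude r = (k₁ − k₂)/(k₁ + k₂) = 0.09106; thus R = |r|² = 0.008291, T = 0.9917.

T = 0.992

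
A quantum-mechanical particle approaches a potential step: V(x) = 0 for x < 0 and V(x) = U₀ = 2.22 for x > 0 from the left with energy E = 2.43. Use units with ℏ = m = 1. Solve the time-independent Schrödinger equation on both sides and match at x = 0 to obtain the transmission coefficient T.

T = 0.702

On each side the TISE gives plane waves with k = √(2m(E − V))/ℏ: k₁ = √(2·1·2.43) = 2.205, k₂ = √(2·1·0.21) = 0.6481.
Matching ψ and ψ′ at x = 0 gives r = (k₁ − k₂)/(k₁ + k₂), so R = r² = 0.2977 and T = 1 − R = 0.7023.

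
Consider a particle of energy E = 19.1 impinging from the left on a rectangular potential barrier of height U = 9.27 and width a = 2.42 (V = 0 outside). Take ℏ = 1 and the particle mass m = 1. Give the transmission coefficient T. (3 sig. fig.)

Above the barrier the interior wavenumber is k₂ = √(2m(E − U))/ℏ = 4.434, giving phase k₂a = 10.73.
Matching at both interfaces gives T⁻¹ = 1 + U² sin²(k₂a) / [4E(E − U)] = 1.107, hence T = 0.904.

T = 0.904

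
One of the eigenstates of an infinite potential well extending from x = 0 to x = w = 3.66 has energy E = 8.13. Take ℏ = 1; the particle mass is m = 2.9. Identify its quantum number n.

n = 8

From E_n = n²π²ℏ²/(2mw²) invert to n = √(2mw²E)/(πℏ).
n = (3.66/π) × √(2 × 2.9 × 8.13) = 8.000 → n = 8.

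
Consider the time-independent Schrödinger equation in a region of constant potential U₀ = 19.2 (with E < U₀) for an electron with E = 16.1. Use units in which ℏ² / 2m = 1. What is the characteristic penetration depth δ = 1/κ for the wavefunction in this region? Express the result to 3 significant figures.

Since E < U₀ the TISE in this region is ψ'' = κ²ψ with κ = √(2m(U₀ − E))/ℏ.
κ = √(2 × 0.5 × 3.1) = 1.761. The penetration depth is δ = 1/κ = 0.568.

δ = 0.568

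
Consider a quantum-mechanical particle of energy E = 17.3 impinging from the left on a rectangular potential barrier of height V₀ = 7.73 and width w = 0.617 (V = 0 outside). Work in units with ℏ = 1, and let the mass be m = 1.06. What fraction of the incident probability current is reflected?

R = 0.0112

Above the barrier the interior wavenumber is k₂ = √(2m(E − V₀))/ℏ = 4.504, giving phase k₂w = 2.779.
T = [1 + V₀² sin²(k₂w) / (4E(E − V₀))]⁻¹ = 1/1.011 = 0.989.
R = 1 − T = 0.0112.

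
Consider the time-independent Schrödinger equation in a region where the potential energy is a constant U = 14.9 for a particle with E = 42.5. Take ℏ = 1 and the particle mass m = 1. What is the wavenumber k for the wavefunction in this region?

With E > U the solution is oscillatory, ψ ∝ e^{±ikx} with k = √(2m(E − U))/ℏ.
k = √(2 × 1 × 27.6) = 7.430.

k = 7.43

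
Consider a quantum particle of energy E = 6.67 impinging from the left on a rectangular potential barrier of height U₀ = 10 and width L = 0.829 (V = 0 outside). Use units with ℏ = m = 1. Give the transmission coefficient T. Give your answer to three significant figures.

T = 0.0482

Since E < U₀ the interior solution is evanescent with decay constant κ = √(2m(U₀ − E))/ℏ = 2.581.
κL = 2.139, sinh(κL) = 4.188.
The exact tunnelling result is T⁻¹ = 1 + U₀² sinh²(κL) / [4E(U₀ − E)] = 20.74, so T = 0.0482.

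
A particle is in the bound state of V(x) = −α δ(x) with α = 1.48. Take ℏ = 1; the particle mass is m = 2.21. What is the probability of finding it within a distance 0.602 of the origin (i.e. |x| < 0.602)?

P = 0.981

The normalised bound state is ψ = √κ e^{−κ|x|} with κ = mα/ℏ² = 3.271.
P(|x| < d) = ∫_{−d}^{d} κ e^{−2κ|x|} dx = 1 − e^{−2κd} = 1 − e^{−3.938} = 0.9805.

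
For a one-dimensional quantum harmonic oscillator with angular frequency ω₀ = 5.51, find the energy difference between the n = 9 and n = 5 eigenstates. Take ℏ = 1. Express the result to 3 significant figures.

ΔE = 22.0

E_n = ℏω₀(n + ½), so ΔE = (9 − 5) ℏω₀ = 4 × 5.51 = 22.04.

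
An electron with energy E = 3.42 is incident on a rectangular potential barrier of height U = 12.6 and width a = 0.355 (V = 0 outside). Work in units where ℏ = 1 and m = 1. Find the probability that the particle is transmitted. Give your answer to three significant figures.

E < U: inside the barrier ψ ∝ e^{±κx} with κ = √(2m(U − E))/ℏ = 4.285.
κa = 1.521, sinh(κa) = 2.179.
Matching ψ, ψ′ at both faces gives T = [1 + U² sinh²(κa) / (4E(U − E))]⁻¹ = 1/7.005 = 0.143.

T = 0.143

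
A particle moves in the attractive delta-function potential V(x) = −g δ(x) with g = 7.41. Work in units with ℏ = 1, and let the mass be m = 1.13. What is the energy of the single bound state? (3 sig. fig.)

The bound state is ψ(x) = √κ e^{−κ|x|}. The derivative jump ψ'(0⁺) − ψ'(0⁻) = −(2mg/ℏ²)ψ(0) fixes κ = mg/ℏ² = 8.373.
Then E = −ℏ²κ²/(2m) = −mg²/(2ℏ²) = -31.02.

E = -31.0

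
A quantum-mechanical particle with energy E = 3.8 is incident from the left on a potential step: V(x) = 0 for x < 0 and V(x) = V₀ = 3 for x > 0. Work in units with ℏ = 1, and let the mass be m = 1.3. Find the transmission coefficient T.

T = 0.862

The wavenumbers are k₁ = √(2mE)/ℏ = 3.143 on the left and k₂ = √(2m(E − V₀))/ℏ = 1.442 on the right.
Matching ψ and ψ′ at x = 0 gives r = (k₁ − k₂)/(k₁ + k₂), so R = r² = 0.1376 and T = 1 − R = 0.8624.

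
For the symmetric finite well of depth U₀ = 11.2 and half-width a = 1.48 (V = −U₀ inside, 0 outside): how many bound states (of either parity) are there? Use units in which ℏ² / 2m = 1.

The dimensionless depth is z₀ = a√(2mU₀)/ℏ = 1.48 × √(11.20) = 4.953.
The even/odd transcendental equations gain one root per π/2 in z₀, giving N = 1 + ⌊2z₀/π⌋ = 1 + ⌊3.153⌋ = 4.

N = 4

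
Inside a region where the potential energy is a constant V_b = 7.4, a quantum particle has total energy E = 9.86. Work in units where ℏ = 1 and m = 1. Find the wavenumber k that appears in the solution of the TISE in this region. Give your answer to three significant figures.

k = 2.22

With E > V_b the solution is oscillatory, ψ ∝ e^{±ikx} with k = √(2m(E − V_b))/ℏ.
k = √(2 × 1 × 2.46) = 2.218.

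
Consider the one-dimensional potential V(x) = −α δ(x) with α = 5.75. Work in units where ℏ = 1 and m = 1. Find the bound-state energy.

The bound state is ψ(x) = √κ e^{−κ|x|}. The derivative jump ψ'(0⁺) − ψ'(0⁻) = −(2mα/ℏ²)ψ(0) fixes κ = mα/ℏ² = 5.750.
Then E = −ℏ²κ²/(2m) = −mα²/(2ℏ²) = -16.53.

E = -16.5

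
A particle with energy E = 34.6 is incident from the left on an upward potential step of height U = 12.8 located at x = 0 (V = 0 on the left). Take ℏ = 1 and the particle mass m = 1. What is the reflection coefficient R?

R = 0.0132

On each side the TISE gives plane waves with k = √(2m(E − V))/ℏ: k₁ = √(2·1·34.6) = 8.319, k₂ = √(2·1·21.8) = 6.603.
Continuity of ψ and ψ′ at the step yields the reflection amplitude r = (k₁ − k₂)/(k₁ + k₂) = 0.1150; thus R = |r|² = 0.01322, T = 0.9868.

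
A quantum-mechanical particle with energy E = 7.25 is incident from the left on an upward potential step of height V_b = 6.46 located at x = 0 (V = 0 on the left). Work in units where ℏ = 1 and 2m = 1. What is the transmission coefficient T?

On each side the TISE gives plane waves with k = √(2m(E − V))/ℏ: k₁ = √(2·½·7.25) = 2.693, k₂ = √(2·½·0.79) = 0.8888.
Continuity of ψ and ψ′ at the step yields the reflection amplitude r = (k₁ − k₂)/(k₁ + k₂) = 0.5036; thus R = |r|² = 0.2537, T = 0.7463.

T = 0.746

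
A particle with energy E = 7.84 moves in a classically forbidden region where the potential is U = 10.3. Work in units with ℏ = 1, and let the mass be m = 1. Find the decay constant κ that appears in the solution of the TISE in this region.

Since E < U the TISE in this region is ψ'' = κ²ψ with κ = √(2m(U − E))/ℏ.
κ = √(2 × 1 × 2.46) = 2.218.

κ = 2.22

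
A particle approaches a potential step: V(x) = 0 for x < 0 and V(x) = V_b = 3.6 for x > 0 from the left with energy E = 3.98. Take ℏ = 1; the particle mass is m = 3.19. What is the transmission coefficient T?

The wavenumbers are k₁ = √(2mE)/ℏ = 5.039 on the left and k₂ = √(2m(E − V_b))/ℏ = 1.557 on the right.
Matching ψ and ψ′ at x = 0 gives r = (k₁ − k₂)/(k₁ + k₂), so R = r² = 0.2787 and T = 1 − R = 0.7213.

T = 0.721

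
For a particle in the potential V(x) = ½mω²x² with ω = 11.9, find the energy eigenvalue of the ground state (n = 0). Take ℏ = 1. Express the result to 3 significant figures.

Using E_n = (n + ½)ℏω: E_0 = 0.5 × 11.9 = 5.950.

E = 5.95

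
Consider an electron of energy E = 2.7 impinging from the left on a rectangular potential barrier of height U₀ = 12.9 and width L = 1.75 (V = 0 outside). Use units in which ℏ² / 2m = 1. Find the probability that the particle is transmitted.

T = 0.0000370

Since E < U₀ the interior solution is evanescent with decay constant κ = √(2m(U₀ − E))/ℏ = 3.194.
κL = 5.589, sinh(κL) = 133.7.
Matching ψ, ψ′ at both faces gives T = [1 + U₀² sinh²(κL) / (4E(U₀ − E))]⁻¹ = 1/27020 = 0.0000370.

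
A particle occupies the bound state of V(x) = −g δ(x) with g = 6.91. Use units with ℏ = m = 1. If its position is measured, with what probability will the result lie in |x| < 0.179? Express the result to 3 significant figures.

The normalised bound state is ψ = √κ e^{−κ|x|} with κ = mg/ℏ² = 6.910.
P(|x| < d) = ∫_{−d}^{d} κ e^{−2κ|x|} dx = 1 − e^{−2κd} = 1 − e^{−2.474} = 0.9157.

P = 0.916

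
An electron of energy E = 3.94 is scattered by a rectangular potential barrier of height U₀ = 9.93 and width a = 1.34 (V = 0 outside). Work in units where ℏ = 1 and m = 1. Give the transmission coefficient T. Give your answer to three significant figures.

Since E < U₀ the interior solution is evanescent with decay constant κ = √(2m(U₀ − E))/ℏ = 3.461.
κa = 4.638, sinh(κa) = 51.67.
The exact tunnelling result is T⁻¹ = 1 + U₀² sinh²(κa) / [4E(U₀ − E)] = 2789, so T = 0.000359.

T = 0.000359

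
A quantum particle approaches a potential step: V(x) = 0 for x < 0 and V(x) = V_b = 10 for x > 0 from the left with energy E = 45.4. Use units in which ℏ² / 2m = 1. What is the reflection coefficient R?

R = 0.00386

The wavenumbers are k₁ = √(2mE)/ℏ = 6.738 on the left and k₂ = √(2m(E − V_b))/ℏ = 5.950 on the right.
Matching ψ and ψ′ at x = 0 gives r = (k₁ − k₂)/(k₁ + k₂), so R = r² = 0.003859 and T = 1 − R = 0.9961.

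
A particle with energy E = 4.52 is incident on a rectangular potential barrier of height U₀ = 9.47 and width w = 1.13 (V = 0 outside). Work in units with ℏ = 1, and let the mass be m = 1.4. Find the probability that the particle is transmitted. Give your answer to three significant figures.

Since E < U₀ the interior solution is evanescent with decay constant κ = √(2m(U₀ − E))/ℏ = 3.723.
κw = 4.207, sinh(κw) = 33.57.
Matching ψ, ψ′ at both faces gives T = [1 + U₀² sinh²(κw) / (4E(U₀ − E))]⁻¹ = 1/1130 = 0.000885.

T = 0.000885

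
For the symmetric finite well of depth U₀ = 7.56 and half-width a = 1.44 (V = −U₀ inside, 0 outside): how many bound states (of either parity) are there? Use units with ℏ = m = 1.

Define the well-strength parameter z₀ = (a/ℏ)√(2mU₀) = 1.44 × √(2·1·7.56) = 5.599.
A new bound state (alternating even/odd) appears each time z₀ passes a multiple of π/2, so N = ⌊2z₀/π⌋ + 1 = ⌊3.565⌋ + 1 = 4.

N = 4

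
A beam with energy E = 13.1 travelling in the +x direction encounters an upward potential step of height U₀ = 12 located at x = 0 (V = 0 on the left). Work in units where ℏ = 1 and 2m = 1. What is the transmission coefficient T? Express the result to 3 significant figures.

T = 0.697

The wavenumbers are k₁ = √(2mE)/ℏ = 3.619 on the left and k₂ = √(2m(E − U₀))/ℏ = 1.049 on the right.
Matching ψ and ψ′ at x = 0 gives r = (k₁ − k₂)/(k₁ + k₂), so R = r² = 0.3032 and T = 1 − R = 0.6968.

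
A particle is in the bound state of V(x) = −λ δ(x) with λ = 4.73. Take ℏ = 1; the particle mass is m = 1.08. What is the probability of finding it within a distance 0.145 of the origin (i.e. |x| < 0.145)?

The normalised bound state is ψ = √κ e^{−κ|x|} with κ = mλ/ℏ² = 5.108.
P(|x| < d) = ∫_{−d}^{d} κ e^{−2κ|x|} dx = 1 − e^{−2κd} = 1 − e^{−1.481} = 0.7727.

P = 0.773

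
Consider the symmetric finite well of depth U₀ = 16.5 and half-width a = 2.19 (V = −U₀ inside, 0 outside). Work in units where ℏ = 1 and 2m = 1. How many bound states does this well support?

N = 6

The dimensionless depth is z₀ = a√(2mU₀)/ℏ = 2.19 × √(16.50) = 8.896.
A new bound state (alternating even/odd) appears each time z₀ passes a multiple of π/2, so N = ⌊2z₀/π⌋ + 1 = ⌊5.663⌋ + 1 = 6.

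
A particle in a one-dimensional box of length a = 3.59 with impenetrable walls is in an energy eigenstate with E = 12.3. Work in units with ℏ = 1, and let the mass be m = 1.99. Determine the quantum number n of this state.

For an infinite well E_n = n²π²ℏ²/(2ma²), so n = (a/πℏ)√(2mE).
n = (3.59/π) × √(2 × 1.99 × 12.3) = 7.995 → n = 8.

n = 8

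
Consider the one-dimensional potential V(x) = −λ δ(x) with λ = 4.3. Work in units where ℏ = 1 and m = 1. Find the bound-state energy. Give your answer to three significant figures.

E = -9.25

The bound state is ψ(x) = √κ e^{−κ|x|}. The derivative jump ψ'(0⁺) − ψ'(0⁻) = −(2mλ/ℏ²)ψ(0) fixes κ = mλ/ℏ² = 4.300.
Then E = −ℏ²κ²/(2m) = −mλ²/(2ℏ²) = -9.245.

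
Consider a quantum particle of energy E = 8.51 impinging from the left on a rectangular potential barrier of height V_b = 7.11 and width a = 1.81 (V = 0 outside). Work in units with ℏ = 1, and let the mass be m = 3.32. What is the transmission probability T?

Above the barrier the interior wavenumber is k₂ = √(2m(E − V_b))/ℏ = 3.049, giving phase k₂a = 5.519.
T = [1 + V_b² sin²(k₂a) / (4E(E − V_b))]⁻¹ = 1/1.508 = 0.663.

T = 0.663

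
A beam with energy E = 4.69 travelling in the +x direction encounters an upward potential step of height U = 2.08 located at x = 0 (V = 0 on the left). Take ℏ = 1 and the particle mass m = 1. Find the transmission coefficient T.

T = 0.979

On each side the TISE gives plane waves with k = √(2m(E − V))/ℏ: k₁ = √(2·1·4.69) = 3.063, k₂ = √(2·1·2.61) = 2.285.
Continuity of ψ and ψ′ at the step yields the reflection amplitude r = (k₁ − k₂)/(k₁ + k₂) = 0.1455; thus R = |r|² = 0.02116, T = 0.9788.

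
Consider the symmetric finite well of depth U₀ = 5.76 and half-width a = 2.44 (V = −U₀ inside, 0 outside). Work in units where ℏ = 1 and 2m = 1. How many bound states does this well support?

Define the well-strength parameter z₀ = (a/ℏ)√(2mU₀) = 2.44 × √(2·0.5·5.76) = 5.856.
A new bound state (alternating even/odd) appears each time z₀ passes a multiple of π/2, so N = ⌊2z₀/π⌋ + 1 = ⌊3.728⌋ + 1 = 4.

N = 4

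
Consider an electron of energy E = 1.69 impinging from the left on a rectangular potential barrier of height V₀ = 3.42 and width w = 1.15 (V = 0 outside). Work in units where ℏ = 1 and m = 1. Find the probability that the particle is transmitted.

E < V₀: inside the barrier ψ ∝ e^{±κx} with κ = √(2m(V₀ − E))/ℏ = 1.860.
κw = 2.139, sinh(κw) = 4.187.
Matching ψ, ψ′ at both faces gives T = [1 + V₀² sinh²(κw) / (4E(V₀ − E))]⁻¹ = 1/18.53 = 0.0540.

T = 0.0540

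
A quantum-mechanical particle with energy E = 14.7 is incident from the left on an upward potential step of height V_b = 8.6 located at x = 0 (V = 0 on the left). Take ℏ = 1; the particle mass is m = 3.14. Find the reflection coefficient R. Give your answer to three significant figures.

The wavenumbers are k₁ = √(2mE)/ℏ = 9.608 on the left and k₂ = √(2m(E − V_b))/ℏ = 6.189 on the right.
Matching ψ and ψ′ at x = 0 gives r = (k₁ − k₂)/(k₁ + k₂), so R = r² = 0.04683 and T = 1 − R = 0.9532.

R = 0.0468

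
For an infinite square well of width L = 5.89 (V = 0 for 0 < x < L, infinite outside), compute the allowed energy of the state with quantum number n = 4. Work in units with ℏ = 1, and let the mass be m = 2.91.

Requiring ψ(0) = ψ(L) = 0 quantises k = nπ/L, hence E_n = ℏ²k²/2m = n²π²ℏ²/(2mL²).
E_4 = 4² × π² / (2 × 2.91 × 5.89²) = 0.7821.

E = 0.782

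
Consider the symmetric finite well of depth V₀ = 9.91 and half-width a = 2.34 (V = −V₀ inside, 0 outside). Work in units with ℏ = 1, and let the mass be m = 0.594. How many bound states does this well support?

N = 6

Define the well-strength parameter z₀ = (a/ℏ)√(2mV₀) = 2.34 × √(2·0.594·9.91) = 8.029.
A new bound state (alternating even/odd) appears each time z₀ passes a multiple of π/2, so N = ⌊2z₀/π⌋ + 1 = ⌊5.111⌋ + 1 = 6.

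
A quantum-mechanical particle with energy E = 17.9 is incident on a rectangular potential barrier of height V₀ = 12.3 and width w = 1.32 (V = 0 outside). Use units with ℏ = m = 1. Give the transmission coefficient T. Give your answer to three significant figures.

T = 0.743

Above the barrier the interior wavenumber is k₂ = √(2m(E − V₀))/ℏ = 3.347, giving phase k₂w = 4.418.
Matching at both interfaces gives T⁻¹ = 1 + V₀² sin²(k₂w) / [4E(E − V₀)] = 1.345, hence T = 0.743.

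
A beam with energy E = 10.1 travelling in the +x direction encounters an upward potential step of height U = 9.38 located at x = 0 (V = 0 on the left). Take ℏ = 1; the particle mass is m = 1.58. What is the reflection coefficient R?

On each side the TISE gives plane waves with k = √(2m(E − V))/ℏ: k₁ = √(2·1.58·10.1) = 5.649, k₂ = √(2·1.58·0.72) = 1.508.
Continuity of ψ and ψ′ at the step yields the reflection amplitude r = (k₁ − k₂)/(k₁ + k₂) = 0.5785; thus R = |r|² = 0.3347, T = 0.6653.

R = 0.335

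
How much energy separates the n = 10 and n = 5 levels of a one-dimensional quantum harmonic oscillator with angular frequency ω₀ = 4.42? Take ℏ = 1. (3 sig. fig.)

E_n = ℏω₀(n + ½), so ΔE = (10 − 5) ℏω₀ = 5 × 4.42 = 22.10.

ΔE = 22.1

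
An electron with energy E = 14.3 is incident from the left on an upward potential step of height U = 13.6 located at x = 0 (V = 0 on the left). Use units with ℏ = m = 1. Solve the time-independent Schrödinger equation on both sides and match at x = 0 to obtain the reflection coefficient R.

R = 0.407

The wavenumbers are k₁ = √(2mE)/ℏ = 5.348 on the left and k₂ = √(2m(E − U))/ℏ = 1.183 on the right.
Continuity of ψ and ψ′ at the step yields the reflection amplitude r = (k₁ − k₂)/(k₁ + k₂) = 0.6377; thus R = |r|² = 0.4066, T = 0.5934.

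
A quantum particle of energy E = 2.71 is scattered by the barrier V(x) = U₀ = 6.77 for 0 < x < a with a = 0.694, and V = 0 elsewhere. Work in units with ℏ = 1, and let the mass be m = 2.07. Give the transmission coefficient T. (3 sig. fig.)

Since E < U₀ the interior solution is evanescent with decay constant κ = √(2m(U₀ − E))/ℏ = 4.100.
κa = 2.845, sinh(κa) = 8.574.
The exact tunnelling result is T⁻¹ = 1 + U₀² sinh²(κa) / [4E(U₀ − E)] = 77.56, so T = 0.0129.

T = 0.0129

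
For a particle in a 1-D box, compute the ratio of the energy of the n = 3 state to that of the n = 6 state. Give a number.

Since E_n ∝ n², the ratio is (3/6)² = 0.25.

0.25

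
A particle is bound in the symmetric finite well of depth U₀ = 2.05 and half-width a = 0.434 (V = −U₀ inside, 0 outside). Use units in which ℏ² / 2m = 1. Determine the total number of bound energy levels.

The dimensionless depth is z₀ = a√(2mU₀)/ℏ = 0.434 × √(2.050) = 0.6214.
A new bound state (alternating even/odd) appears each time z₀ passes a multiple of π/2, so N = ⌊2z₀/π⌋ + 1 = ⌊0.3956⌋ + 1 = 1.

N = 1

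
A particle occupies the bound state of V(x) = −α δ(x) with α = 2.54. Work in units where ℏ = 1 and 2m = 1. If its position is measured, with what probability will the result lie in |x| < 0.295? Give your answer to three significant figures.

P = 0.527

The normalised bound state is ψ = √κ e^{−κ|x|} with κ = mα/ℏ² = 1.270.
P(|x| < d) = ∫_{−d}^{d} κ e^{−2κ|x|} dx = 1 − e^{−2κd} = 1 − e^{−0.7493} = 0.5273.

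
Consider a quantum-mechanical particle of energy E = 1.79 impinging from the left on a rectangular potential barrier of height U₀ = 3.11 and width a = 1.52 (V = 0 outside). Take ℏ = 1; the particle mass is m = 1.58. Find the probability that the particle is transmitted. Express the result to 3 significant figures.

Since E < U₀ the interior solution is evanescent with decay constant κ = √(2m(U₀ − E))/ℏ = 2.042.
κa = 3.104, sinh(κa) = 11.13.
The exact tunnelling result is T⁻¹ = 1 + U₀² sinh²(κa) / [4E(U₀ − E)] = 127.7, so T = 0.00783.

T = 0.00783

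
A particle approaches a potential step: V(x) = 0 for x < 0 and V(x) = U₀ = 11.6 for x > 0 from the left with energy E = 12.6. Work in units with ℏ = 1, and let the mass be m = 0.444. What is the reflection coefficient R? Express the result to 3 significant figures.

The wavenumbers are k₁ = √(2mE)/ℏ = 3.345 on the left and k₂ = √(2m(E − U₀))/ℏ = 0.9423 on the right.
Matching ψ and ψ′ at x = 0 gives r = (k₁ − k₂)/(k₁ + k₂), so R = r² = 0.3141 and T = 1 − R = 0.6859.

R = 0.314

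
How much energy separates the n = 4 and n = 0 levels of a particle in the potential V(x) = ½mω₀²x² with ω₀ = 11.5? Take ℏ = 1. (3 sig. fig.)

E_n = ℏω₀(n + ½), so ΔE = (4 − 0) ℏω₀ = 4 × 11.5 = 46.00.

ΔE = 46.0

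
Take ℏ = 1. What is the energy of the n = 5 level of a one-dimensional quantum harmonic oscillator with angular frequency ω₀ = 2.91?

Using E_n = (n + ½)ℏω₀: E_5 = 5.5 × 2.91 = 16.01.

E = 16.0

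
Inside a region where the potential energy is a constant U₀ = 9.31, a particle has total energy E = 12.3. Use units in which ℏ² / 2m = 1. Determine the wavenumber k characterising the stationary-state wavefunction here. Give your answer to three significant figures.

k = 1.73

With E > U₀ the solution is oscillatory, ψ ∝ e^{±ikx} with k = √(2m(E − U₀))/ℏ.
k = √(2 × 0.5 × 2.99) = 1.729.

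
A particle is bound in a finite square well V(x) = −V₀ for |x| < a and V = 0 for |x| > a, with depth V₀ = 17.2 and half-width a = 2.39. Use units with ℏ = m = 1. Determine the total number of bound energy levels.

N = 9

The dimensionless depth is z₀ = a√(2mV₀)/ℏ = 2.39 × √(34.40) = 14.02.
The even/odd transcendental equations gain one root per π/2 in z₀, giving N = 1 + ⌊2z₀/π⌋ = 1 + ⌊8.924⌋ = 9.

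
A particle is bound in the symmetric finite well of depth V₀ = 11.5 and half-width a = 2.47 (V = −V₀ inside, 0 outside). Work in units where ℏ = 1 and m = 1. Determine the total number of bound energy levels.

The dimensionless depth is z₀ = a√(2mV₀)/ℏ = 2.47 × √(23.00) = 11.85.
The even/odd transcendental equations gain one root per π/2 in z₀, giving N = 1 + ⌊2z₀/π⌋ = 1 + ⌊7.541⌋ = 8.

N = 8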